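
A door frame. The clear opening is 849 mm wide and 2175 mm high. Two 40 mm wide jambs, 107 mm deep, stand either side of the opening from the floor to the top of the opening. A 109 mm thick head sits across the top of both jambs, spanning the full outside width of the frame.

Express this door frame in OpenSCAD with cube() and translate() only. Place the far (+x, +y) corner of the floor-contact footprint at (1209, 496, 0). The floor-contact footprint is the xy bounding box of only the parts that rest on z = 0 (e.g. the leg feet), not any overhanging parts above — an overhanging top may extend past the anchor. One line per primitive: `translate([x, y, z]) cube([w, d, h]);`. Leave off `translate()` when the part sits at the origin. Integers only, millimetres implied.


translate([280, 389, 0]) cube([40, 107, 2175]);
translate([1169, 389, 0]) cube([40, 107, 2175]);
translate([280, 389, 2175]) cube([929, 107, 109]);


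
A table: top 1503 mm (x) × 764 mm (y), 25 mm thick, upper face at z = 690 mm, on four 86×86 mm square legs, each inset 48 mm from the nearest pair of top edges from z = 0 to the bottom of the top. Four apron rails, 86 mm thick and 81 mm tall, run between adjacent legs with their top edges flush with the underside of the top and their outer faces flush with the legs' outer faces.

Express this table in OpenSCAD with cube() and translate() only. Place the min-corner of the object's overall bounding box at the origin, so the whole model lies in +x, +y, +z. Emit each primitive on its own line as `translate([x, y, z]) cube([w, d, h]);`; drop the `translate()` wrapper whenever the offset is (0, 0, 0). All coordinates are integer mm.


translate([0, 0, 665]) cube([1503, 764, 25]);
translate([48, 48, 0]) cube([86, 86, 665]);
translate([1369, 48, 0]) cube([86, 86, 665]);
translate([48, 630, 0]) cube([86, 86, 665]);
translate([1369, 630, 0]) cube([86, 86, 665]);
translate([134, 48, 584]) cube([1235, 86, 81]);
translate([134, 630, 584]) cube([1235, 86, 81]);
translate([48, 134, 584]) cube([86, 496, 81]);
translate([1369, 134, 584]) cube([86, 496, 81]);


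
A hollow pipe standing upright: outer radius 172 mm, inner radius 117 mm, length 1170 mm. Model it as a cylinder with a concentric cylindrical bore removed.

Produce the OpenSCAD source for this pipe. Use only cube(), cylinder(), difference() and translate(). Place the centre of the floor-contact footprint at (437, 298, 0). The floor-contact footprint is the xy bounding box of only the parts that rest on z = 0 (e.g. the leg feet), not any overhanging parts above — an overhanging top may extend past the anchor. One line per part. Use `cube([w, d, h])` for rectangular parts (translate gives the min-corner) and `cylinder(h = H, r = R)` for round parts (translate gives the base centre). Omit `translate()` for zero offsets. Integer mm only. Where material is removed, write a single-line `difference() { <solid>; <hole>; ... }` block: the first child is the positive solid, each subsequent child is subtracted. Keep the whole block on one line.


difference() { translate([437, 298, 0]) cylinder(h = 1170, r = 172); translate([437, 298, 0]) cylinder(h = 1170, r = 117); }


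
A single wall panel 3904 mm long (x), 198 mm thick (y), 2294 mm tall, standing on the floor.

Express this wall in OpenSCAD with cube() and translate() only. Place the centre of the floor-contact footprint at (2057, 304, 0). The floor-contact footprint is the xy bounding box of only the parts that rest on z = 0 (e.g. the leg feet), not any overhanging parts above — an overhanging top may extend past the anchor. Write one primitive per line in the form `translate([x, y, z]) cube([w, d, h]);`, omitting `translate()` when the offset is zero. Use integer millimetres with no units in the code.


translate([105, 205, 0]) cube([3904, 198, 2294]);


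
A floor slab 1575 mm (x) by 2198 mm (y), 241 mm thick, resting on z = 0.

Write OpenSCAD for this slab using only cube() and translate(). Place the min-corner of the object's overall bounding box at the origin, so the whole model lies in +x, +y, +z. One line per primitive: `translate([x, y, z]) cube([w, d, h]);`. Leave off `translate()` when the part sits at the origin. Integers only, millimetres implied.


cube([1575, 2198, 241]);


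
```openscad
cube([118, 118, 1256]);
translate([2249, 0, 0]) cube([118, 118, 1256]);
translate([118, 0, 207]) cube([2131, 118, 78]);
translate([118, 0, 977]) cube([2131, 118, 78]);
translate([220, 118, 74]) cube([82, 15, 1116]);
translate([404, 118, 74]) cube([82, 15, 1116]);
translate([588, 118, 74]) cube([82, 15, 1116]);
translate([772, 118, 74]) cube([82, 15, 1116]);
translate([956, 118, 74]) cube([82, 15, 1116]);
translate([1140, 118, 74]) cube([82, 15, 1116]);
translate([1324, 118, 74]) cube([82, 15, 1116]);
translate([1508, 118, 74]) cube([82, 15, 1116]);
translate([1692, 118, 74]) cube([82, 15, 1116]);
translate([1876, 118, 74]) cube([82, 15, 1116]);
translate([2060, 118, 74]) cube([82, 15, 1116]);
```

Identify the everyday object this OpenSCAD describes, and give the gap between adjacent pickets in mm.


A fence section. The picket gap is 102 mm.

Two posts, two rails, 11 pickets — a fence section. Span 2131 mm holds 11 pickets of 82 mm with 12 equal gaps: ⌊(2131 − 11·82) / 12⌋ = 102 mm.


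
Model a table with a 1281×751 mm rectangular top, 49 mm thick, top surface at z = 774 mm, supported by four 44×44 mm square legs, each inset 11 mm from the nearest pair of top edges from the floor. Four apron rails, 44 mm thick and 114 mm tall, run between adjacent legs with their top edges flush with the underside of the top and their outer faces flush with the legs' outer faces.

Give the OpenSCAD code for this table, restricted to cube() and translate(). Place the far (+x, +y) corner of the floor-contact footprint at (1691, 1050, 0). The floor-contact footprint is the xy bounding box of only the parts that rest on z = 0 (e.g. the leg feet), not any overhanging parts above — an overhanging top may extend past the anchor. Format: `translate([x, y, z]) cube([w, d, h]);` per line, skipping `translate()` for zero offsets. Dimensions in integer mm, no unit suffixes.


translate([421, 310, 725]) cube([1281, 751, 49]);
translate([432, 321, 0]) cube([44, 44, 725]);
translate([1647, 321, 0]) cube([44, 44, 725]);
translate([432, 1006, 0]) cube([44, 44, 725]);
translate([1647, 1006, 0]) cube([44, 44, 725]);
translate([476, 321, 611]) cube([1171, 44, 114]);
translate([476, 1006, 611]) cube([1171, 44, 114]);
translate([432, 365, 611]) cube([44, 641, 114]);
translate([1647, 365, 611]) cube([44, 641, 114]);


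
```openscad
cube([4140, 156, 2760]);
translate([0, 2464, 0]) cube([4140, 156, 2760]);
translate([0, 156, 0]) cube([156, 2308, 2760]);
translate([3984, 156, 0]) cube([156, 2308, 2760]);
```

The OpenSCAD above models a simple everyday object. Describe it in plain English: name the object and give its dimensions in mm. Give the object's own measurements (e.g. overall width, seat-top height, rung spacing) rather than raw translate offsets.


The wall frame of a small rectangular building: four walls, each 2760 mm tall and 156 mm thick, enclosing a footprint 4140 mm (x) by 2620 mm (y) outside-to-outside, with no floor or roof. The front and back walls (the −y and +y sides) span the full width; the two side walls fit between them.


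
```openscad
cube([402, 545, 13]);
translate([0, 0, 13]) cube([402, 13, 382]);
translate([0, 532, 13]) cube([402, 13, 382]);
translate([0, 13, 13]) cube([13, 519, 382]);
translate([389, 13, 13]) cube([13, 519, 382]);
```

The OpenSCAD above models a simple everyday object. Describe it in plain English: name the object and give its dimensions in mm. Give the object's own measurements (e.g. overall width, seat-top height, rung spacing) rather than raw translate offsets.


An open-topped rectangular box: outside dimensions 402×545×395 mm, with a uniform wall and base thickness of 13 mm. The base is a full 402×545 slab on the floor; four walls sit on top of the base. The front and back walls (the −y and +y sides) span the full width; the two side walls fit between them.


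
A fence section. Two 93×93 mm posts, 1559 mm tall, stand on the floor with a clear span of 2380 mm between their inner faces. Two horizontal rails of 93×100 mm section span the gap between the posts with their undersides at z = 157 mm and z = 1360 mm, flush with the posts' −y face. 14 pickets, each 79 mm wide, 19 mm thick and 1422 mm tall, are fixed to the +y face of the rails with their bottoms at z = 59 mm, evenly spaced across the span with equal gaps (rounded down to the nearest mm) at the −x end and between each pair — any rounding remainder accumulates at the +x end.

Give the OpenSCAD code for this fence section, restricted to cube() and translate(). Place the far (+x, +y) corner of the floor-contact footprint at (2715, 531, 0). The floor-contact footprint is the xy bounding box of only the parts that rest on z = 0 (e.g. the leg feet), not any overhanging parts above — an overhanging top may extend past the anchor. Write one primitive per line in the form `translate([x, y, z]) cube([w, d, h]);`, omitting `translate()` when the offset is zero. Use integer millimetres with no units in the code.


translate([149, 438, 0]) cube([93, 93, 1559]);
translate([2622, 438, 0]) cube([93, 93, 1559]);
translate([242, 438, 157]) cube([2380, 93, 100]);
translate([242, 438, 1360]) cube([2380, 93, 100]);
translate([326, 531, 59]) cube([79, 19, 1422]);
translate([489, 531, 59]) cube([79, 19, 1422]);
translate([652, 531, 59]) cube([79, 19, 1422]);
translate([815, 531, 59]) cube([79, 19, 1422]);
translate([978, 531, 59]) cube([79, 19, 1422]);
translate([1141, 531, 59]) cube([79, 19, 1422]);
translate([1304, 531, 59]) cube([79, 19, 1422]);
translate([1467, 531, 59]) cube([79, 19, 1422]);
translate([1630, 531, 59]) cube([79, 19, 1422]);
translate([1793, 531, 59]) cube([79, 19, 1422]);
translate([1956, 531, 59]) cube([79, 19, 1422]);
translate([2119, 531, 59]) cube([79, 19, 1422]);
translate([2282, 531, 59]) cube([79, 19, 1422]);
translate([2445, 531, 59]) cube([79, 19, 1422]);


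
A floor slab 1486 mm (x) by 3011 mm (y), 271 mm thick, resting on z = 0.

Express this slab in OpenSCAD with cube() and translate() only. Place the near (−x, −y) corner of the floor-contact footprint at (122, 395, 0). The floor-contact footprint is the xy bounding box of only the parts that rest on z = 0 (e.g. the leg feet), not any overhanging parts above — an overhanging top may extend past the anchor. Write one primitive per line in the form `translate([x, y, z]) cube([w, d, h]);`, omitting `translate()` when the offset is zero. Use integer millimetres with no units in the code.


translate([122, 395, 0]) cube([1486, 3011, 271]);


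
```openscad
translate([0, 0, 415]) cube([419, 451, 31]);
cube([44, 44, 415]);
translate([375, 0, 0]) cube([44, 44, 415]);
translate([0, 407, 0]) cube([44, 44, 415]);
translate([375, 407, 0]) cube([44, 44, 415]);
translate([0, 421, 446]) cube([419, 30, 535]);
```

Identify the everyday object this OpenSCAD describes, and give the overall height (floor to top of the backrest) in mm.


A chair. The overall height is 981 mm.

A slab on four corner posts with a tall panel at the back — a chair. The seat slab sits at z = 415 with thickness 31, and the 535 mm backrest starts at the seat top, so the overall height is 415 + 31 + 535 = 981 mm.


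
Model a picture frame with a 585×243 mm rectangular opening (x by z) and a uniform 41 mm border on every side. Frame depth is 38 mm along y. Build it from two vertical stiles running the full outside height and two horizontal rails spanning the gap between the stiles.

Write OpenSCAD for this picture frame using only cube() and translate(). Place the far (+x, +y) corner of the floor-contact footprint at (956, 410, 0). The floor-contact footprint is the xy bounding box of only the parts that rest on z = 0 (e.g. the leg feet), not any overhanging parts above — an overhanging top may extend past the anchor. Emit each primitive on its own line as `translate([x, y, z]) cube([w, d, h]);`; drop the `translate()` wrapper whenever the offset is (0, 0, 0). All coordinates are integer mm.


translate([289, 372, 0]) cube([41, 38, 325]);
translate([915, 372, 0]) cube([41, 38, 325]);
translate([330, 372, 0]) cube([585, 38, 41]);
translate([330, 372, 284]) cube([585, 38, 41]);


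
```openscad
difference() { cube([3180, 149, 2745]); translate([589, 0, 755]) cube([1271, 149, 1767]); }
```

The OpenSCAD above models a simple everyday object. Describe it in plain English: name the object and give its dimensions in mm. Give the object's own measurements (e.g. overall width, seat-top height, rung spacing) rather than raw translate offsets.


A wall 3180 mm long (x), 149 mm thick (y), 2745 mm tall, with a rectangular window opening cut through it. The opening is 1271 mm wide and 1767 mm tall; its sill is at z = 755 mm and its near (−x) edge is 589 mm from the wall's −x end. The opening passes through the full wall thickness.


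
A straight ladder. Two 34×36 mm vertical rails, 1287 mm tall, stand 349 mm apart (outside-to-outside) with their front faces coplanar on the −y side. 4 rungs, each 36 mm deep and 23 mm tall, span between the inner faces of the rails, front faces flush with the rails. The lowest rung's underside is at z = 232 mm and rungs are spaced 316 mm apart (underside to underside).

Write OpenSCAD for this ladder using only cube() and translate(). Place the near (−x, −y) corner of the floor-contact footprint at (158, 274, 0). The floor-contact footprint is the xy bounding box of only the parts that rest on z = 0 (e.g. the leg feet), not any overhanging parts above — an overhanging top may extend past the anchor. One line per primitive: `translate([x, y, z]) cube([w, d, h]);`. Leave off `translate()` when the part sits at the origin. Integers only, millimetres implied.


translate([158, 274, 0]) cube([34, 36, 1287]);
translate([473, 274, 0]) cube([34, 36, 1287]);
translate([192, 274, 232]) cube([281, 36, 23]);
translate([192, 274, 548]) cube([281, 36, 23]);
translate([192, 274, 864]) cube([281, 36, 23]);
translate([192, 274, 1180]) cube([281, 36, 23]);


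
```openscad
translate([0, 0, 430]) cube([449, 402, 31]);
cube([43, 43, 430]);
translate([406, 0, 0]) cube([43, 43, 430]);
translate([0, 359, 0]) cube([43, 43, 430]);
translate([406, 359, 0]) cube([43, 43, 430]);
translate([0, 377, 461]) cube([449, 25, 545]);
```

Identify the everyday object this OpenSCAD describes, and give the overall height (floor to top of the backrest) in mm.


A chair. The overall height is 1006 mm.

A slab on four corner posts with a tall panel at the back — a chair. The seat slab sits at z = 430 with thickness 31, and the 545 mm backrest starts at the seat top, so the overall height is 430 + 31 + 545 = 1006 mm.


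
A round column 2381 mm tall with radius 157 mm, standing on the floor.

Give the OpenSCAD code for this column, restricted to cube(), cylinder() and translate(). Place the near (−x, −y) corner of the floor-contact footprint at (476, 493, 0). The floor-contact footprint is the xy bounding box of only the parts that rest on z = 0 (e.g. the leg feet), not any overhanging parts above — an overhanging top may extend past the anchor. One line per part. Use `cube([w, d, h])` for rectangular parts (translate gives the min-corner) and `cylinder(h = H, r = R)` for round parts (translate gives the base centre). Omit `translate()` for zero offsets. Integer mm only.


translate([633, 650, 0]) cylinder(h = 2381, r = 157);


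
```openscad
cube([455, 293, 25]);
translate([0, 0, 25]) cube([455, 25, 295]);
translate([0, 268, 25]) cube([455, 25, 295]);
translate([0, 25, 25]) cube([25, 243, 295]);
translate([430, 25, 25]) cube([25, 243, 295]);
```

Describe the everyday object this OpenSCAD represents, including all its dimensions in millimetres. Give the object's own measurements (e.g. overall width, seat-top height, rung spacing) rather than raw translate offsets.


An open-topped rectangular box: outside dimensions 455×293×320 mm, with a uniform wall and base thickness of 25 mm. The base is a full 455×293 slab on the floor; four walls sit on top of the base. The front and back walls (the −y and +y sides) span the full width; the two side walls fit between them.


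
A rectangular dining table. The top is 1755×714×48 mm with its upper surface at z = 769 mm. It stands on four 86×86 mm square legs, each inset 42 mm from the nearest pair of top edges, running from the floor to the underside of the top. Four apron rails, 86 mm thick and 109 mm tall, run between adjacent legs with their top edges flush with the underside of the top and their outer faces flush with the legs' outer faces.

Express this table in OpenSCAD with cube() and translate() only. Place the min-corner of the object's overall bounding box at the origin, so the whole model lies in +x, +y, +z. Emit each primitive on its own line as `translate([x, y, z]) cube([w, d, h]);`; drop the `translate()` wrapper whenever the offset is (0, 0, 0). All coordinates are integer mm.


translate([0, 0, 721]) cube([1755, 714, 48]);
translate([42, 42, 0]) cube([86, 86, 721]);
translate([1627, 42, 0]) cube([86, 86, 721]);
translate([42, 586, 0]) cube([86, 86, 721]);
translate([1627, 586, 0]) cube([86, 86, 721]);
translate([128, 42, 612]) cube([1499, 86, 109]);
translate([128, 586, 612]) cube([1499, 86, 109]);
translate([42, 128, 612]) cube([86, 458, 109]);
translate([1627, 128, 612]) cube([86, 458, 109]);


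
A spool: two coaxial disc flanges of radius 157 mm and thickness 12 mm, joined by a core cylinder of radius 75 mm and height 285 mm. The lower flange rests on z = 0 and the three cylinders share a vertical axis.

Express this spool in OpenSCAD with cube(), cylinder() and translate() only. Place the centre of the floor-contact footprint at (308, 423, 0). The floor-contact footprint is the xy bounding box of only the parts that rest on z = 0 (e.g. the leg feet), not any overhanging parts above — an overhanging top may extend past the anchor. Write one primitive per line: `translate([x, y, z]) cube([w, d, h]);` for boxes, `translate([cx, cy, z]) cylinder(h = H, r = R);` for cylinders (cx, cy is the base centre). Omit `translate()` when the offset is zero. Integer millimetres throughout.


translate([308, 423, 0]) cylinder(h = 12, r = 157);
translate([308, 423, 12]) cylinder(h = 285, r = 75);
translate([308, 423, 297]) cylinder(h = 12, r = 157);


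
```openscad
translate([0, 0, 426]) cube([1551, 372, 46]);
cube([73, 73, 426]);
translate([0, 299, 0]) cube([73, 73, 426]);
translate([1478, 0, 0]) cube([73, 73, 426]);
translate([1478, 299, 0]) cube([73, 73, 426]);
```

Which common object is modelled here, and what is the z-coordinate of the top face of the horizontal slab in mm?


A bench. The seat-top height is 472 mm.

A long slab on four corner posts — a bench. The slab sits at z = 426 with thickness 46, so the top is 426 + 46 = 472 mm.


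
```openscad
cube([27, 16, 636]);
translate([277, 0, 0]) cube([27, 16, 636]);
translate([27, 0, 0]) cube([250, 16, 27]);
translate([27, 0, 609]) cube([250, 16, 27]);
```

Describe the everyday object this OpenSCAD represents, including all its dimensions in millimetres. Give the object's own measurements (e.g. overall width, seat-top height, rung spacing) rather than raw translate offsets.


A rectangular picture frame lying in the x–z plane (depth along y). The opening is 250 mm wide (x) by 582 mm tall (z), surrounded by a border 27 mm wide on all four sides. The frame is 16 mm deep and is made of two full-height vertical stiles with two horizontal rails fitted between them.


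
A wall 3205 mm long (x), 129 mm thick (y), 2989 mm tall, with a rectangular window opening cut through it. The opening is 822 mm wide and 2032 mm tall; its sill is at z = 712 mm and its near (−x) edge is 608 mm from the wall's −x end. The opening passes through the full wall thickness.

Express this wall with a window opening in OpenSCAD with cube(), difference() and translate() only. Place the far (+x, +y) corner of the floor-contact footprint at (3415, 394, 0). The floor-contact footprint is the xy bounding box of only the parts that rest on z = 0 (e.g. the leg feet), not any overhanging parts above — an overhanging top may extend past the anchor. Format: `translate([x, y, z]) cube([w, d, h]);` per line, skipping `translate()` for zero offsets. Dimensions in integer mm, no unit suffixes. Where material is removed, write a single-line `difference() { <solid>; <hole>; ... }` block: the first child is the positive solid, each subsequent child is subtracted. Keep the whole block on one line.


difference() { translate([210, 265, 0]) cube([3205, 129, 2989]); translate([818, 265, 712]) cube([822, 129, 2032]); }


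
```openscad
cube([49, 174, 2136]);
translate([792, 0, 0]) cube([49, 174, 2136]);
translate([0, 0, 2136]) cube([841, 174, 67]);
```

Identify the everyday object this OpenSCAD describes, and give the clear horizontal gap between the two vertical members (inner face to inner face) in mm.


A door frame. The clear opening width is 743 mm.

Two 2136 mm tall posts with a header on top — a door frame. The left jamb is 49 mm wide at x = 0; the right jamb starts at x = 792. The clear opening is 792 − 49 = 743 mm.


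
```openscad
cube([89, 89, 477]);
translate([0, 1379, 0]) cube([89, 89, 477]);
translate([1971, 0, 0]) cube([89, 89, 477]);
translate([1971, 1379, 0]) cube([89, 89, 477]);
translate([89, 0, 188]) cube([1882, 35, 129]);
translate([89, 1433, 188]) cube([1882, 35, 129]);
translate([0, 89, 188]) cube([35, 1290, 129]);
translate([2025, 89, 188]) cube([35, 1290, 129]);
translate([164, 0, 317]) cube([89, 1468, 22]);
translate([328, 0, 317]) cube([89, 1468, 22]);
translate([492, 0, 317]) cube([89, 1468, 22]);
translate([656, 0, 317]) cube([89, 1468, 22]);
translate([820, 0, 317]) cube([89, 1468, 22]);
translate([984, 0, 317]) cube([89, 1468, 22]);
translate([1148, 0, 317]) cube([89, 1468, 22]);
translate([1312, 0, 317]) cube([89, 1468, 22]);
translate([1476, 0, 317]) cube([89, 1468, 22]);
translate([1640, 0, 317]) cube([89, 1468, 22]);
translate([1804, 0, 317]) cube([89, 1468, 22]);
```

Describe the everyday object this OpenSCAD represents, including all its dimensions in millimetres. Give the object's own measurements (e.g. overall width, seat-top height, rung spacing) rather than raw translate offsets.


A bed frame 2060 mm long (x) by 1468 mm wide (y). Four 89×89 mm corner posts, 477 mm tall, at the corners of the footprint. Four rails of 35 mm thickness and 129 mm height run between adjacent posts with their undersides at z = 188 mm, their outer faces flush with the outside of the frame (the two x-running rails run between the posts' inner faces; the two y-running rails run between the posts' inner faces). 11 slats, each 89 mm wide (x) and 22 mm thick, lie across the top of the two x-running rails, running the full 1468 mm width of the frame in y; along x they sit between the end posts with a 75 mm gap after the −x posts and between neighbouring slats, leaving 78 mm before the +x posts.


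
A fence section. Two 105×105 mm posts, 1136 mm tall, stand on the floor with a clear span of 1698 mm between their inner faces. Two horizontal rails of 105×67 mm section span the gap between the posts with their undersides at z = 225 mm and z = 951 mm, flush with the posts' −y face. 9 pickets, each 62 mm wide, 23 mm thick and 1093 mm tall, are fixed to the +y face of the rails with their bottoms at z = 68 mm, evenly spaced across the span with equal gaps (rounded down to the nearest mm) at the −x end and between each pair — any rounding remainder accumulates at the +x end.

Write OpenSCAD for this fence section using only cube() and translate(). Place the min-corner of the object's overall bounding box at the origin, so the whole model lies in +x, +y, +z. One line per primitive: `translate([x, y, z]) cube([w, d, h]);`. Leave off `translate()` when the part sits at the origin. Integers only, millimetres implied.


cube([105, 105, 1136]);
translate([1803, 0, 0]) cube([105, 105, 1136]);
translate([105, 0, 225]) cube([1698, 105, 67]);
translate([105, 0, 951]) cube([1698, 105, 67]);
translate([219, 105, 68]) cube([62, 23, 1093]);
translate([395, 105, 68]) cube([62, 23, 1093]);
translate([571, 105, 68]) cube([62, 23, 1093]);
translate([747, 105, 68]) cube([62, 23, 1093]);
translate([923, 105, 68]) cube([62, 23, 1093]);
translate([1099, 105, 68]) cube([62, 23, 1093]);
translate([1275, 105, 68]) cube([62, 23, 1093]);
translate([1451, 105, 68]) cube([62, 23, 1093]);
translate([1627, 105, 68]) cube([62, 23, 1093]);


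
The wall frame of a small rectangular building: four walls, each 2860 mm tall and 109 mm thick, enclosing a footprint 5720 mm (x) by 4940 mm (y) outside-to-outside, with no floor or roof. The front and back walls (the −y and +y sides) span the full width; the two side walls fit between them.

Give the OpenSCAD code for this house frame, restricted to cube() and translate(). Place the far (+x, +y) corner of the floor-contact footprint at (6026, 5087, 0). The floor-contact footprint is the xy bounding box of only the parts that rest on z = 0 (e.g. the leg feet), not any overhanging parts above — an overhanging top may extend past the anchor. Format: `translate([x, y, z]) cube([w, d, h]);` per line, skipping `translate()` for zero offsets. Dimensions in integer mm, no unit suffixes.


translate([306, 147, 0]) cube([5720, 109, 2860]);
translate([306, 4978, 0]) cube([5720, 109, 2860]);
translate([306, 256, 0]) cube([109, 4722, 2860]);
translate([5917, 256, 0]) cube([109, 4722, 2860]);


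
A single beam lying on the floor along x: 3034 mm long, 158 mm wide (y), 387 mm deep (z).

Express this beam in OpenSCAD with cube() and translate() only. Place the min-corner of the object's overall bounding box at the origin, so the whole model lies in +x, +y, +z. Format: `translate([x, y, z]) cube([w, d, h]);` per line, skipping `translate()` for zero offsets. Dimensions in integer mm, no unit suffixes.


cube([3034, 158, 387]);


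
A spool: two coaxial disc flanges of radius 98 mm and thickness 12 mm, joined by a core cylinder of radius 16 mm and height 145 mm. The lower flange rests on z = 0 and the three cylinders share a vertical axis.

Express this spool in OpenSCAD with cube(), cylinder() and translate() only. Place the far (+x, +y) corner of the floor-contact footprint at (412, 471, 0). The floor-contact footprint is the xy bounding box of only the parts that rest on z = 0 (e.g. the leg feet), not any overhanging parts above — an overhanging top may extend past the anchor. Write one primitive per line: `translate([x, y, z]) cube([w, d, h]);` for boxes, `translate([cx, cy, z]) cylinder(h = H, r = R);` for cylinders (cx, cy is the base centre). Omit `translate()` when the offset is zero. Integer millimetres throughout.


translate([314, 373, 0]) cylinder(h = 12, r = 98);
translate([314, 373, 12]) cylinder(h = 145, r = 16);
translate([314, 373, 157]) cylinder(h = 12, r = 98);


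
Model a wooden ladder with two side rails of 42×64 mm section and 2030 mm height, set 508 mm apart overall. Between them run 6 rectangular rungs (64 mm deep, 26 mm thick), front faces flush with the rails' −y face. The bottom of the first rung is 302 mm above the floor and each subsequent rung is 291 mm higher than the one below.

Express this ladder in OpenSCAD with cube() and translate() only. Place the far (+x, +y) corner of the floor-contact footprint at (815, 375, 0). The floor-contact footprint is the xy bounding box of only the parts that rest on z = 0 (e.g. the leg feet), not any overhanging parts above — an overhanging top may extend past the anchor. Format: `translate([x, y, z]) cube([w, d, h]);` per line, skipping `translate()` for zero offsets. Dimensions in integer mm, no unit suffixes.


translate([307, 311, 0]) cube([42, 64, 2030]);
translate([773, 311, 0]) cube([42, 64, 2030]);
translate([349, 311, 302]) cube([424, 64, 26]);
translate([349, 311, 593]) cube([424, 64, 26]);
translate([349, 311, 884]) cube([424, 64, 26]);
translate([349, 311, 1175]) cube([424, 64, 26]);
translate([349, 311, 1466]) cube([424, 64, 26]);
translate([349, 311, 1757]) cube([424, 64, 26]);


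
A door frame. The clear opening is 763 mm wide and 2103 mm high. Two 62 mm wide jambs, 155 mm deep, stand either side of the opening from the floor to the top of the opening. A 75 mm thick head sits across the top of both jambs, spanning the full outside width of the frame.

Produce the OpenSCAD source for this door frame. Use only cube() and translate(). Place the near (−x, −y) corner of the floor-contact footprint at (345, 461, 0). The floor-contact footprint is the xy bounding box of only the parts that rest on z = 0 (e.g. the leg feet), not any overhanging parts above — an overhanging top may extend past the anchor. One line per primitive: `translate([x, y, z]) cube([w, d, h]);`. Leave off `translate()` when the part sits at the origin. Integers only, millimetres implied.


translate([345, 461, 0]) cube([62, 155, 2103]);
translate([1170, 461, 0]) cube([62, 155, 2103]);
translate([345, 461, 2103]) cube([887, 155, 75]);


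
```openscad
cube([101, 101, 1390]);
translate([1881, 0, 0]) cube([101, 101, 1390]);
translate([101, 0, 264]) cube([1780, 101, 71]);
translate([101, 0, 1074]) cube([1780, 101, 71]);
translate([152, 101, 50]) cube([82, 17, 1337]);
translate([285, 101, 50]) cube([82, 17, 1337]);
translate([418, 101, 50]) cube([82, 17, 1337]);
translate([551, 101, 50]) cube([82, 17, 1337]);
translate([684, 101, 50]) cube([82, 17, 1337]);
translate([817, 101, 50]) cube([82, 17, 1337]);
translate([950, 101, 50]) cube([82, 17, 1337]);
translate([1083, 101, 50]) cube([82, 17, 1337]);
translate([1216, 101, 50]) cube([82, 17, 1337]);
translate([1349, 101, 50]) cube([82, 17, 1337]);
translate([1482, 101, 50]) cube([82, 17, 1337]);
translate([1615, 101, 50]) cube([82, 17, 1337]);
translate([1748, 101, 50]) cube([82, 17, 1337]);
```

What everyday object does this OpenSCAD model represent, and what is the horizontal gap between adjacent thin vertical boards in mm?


A fence section. The picket gap is 51 mm.

Two posts, two rails, 13 pickets — a fence section. Span 1780 mm holds 13 pickets of 82 mm with 14 equal gaps: ⌊(1780 − 13·82) / 14⌋ = 51 mm.


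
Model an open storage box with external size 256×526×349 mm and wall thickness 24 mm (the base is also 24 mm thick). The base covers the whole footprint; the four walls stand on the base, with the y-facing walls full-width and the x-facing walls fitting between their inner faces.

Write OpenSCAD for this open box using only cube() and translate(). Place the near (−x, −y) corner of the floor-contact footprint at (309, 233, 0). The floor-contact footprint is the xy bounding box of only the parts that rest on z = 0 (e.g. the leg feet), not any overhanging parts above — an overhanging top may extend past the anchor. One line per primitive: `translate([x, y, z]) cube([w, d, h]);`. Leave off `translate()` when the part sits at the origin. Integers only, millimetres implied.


translate([309, 233, 0]) cube([256, 526, 24]);
translate([309, 233, 24]) cube([256, 24, 325]);
translate([309, 735, 24]) cube([256, 24, 325]);
translate([309, 257, 24]) cube([24, 478, 325]);
translate([541, 257, 24]) cube([24, 478, 325]);


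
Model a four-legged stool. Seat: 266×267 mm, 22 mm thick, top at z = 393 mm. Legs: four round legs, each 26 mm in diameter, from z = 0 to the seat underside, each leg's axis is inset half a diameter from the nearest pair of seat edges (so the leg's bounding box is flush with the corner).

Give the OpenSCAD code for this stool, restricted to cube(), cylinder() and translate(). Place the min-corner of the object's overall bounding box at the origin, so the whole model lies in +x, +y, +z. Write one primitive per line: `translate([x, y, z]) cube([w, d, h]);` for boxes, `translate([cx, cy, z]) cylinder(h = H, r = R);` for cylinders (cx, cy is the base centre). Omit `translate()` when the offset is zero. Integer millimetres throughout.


translate([0, 0, 371]) cube([266, 267, 22]);
translate([13, 13, 0]) cylinder(h = 371, r = 13);
translate([253, 13, 0]) cylinder(h = 371, r = 13);
translate([13, 254, 0]) cylinder(h = 371, r = 13);
translate([253, 254, 0]) cylinder(h = 371, r = 13);


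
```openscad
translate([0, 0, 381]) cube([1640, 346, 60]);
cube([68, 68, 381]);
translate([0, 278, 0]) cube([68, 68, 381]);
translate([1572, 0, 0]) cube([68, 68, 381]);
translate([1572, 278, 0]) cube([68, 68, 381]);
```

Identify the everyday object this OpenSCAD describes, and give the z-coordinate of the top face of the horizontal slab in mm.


A bench. The seat-top height is 441 mm.

A long slab on four corner posts — a bench. The slab sits at z = 381 with thickness 60, so the top is 381 + 60 = 441 mm.


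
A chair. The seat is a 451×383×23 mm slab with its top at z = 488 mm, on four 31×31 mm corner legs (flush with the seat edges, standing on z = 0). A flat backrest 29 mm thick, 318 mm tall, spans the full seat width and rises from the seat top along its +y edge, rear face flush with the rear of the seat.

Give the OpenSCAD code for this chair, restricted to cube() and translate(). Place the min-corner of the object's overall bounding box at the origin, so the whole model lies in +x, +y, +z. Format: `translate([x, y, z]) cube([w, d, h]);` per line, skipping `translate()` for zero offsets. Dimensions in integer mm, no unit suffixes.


translate([0, 0, 465]) cube([451, 383, 23]);
cube([31, 31, 465]);
translate([420, 0, 0]) cube([31, 31, 465]);
translate([0, 352, 0]) cube([31, 31, 465]);
translate([420, 352, 0]) cube([31, 31, 465]);
translate([0, 354, 488]) cube([451, 29, 318]);


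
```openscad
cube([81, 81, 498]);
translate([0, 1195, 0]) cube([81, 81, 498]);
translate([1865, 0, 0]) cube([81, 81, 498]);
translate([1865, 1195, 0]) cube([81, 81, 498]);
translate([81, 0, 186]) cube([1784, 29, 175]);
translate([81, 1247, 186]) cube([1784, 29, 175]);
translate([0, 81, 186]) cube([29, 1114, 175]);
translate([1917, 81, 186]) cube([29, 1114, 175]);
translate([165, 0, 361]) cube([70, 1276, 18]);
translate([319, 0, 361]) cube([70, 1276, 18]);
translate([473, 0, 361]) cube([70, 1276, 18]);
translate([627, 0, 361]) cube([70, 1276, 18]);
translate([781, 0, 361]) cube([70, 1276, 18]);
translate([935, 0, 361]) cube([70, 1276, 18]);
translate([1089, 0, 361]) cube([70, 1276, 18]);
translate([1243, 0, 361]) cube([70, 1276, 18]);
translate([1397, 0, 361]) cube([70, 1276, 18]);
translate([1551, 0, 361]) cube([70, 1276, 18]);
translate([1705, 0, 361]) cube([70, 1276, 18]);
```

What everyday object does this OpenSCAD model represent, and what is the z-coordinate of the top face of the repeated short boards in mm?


A bed frame. The slat-top height is 379 mm.

Four posts, four rails, and a row of slats — a bed frame. Slats sit on the rails at z = 186 + 175 = 361; with slat thickness 18, the top is 379 mm.


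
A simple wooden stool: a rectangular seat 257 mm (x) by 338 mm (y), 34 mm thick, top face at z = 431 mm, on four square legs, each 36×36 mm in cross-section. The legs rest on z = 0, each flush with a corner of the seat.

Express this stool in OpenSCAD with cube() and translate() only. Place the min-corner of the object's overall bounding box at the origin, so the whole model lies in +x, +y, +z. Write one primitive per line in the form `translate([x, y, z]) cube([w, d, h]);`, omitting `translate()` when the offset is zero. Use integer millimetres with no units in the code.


translate([0, 0, 397]) cube([257, 338, 34]);
cube([36, 36, 397]);
translate([221, 0, 0]) cube([36, 36, 397]);
translate([0, 302, 0]) cube([36, 36, 397]);
translate([221, 302, 0]) cube([36, 36, 397]);


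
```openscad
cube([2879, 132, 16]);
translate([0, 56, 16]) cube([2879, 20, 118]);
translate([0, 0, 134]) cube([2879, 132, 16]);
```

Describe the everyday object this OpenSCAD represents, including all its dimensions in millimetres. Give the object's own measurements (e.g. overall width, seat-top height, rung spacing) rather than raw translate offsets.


An I-beam lying along x, 2879 mm long. Overall section height 150 mm. Two flanges 132 mm wide (y) and 16 mm thick, one on the floor and one at the top; a web 20 mm thick runs between them, centred on the flange width.


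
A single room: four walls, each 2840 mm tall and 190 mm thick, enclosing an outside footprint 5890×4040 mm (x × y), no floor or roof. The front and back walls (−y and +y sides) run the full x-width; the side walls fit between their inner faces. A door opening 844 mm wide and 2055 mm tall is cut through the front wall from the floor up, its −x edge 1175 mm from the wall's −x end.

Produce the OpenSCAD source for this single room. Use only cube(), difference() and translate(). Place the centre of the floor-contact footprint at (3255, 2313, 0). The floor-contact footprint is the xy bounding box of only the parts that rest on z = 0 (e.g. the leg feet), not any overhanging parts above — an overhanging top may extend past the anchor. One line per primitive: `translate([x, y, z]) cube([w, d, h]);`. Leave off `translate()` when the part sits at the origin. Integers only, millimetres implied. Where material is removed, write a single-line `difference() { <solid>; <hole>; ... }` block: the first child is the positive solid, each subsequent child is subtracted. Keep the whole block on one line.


difference() { translate([310, 293, 0]) cube([5890, 190, 2840]); translate([1485, 293, 0]) cube([844, 190, 2055]); }
translate([310, 4143, 0]) cube([5890, 190, 2840]);
translate([310, 483, 0]) cube([190, 3660, 2840]);
translate([6010, 483, 0]) cube([190, 3660, 2840]);


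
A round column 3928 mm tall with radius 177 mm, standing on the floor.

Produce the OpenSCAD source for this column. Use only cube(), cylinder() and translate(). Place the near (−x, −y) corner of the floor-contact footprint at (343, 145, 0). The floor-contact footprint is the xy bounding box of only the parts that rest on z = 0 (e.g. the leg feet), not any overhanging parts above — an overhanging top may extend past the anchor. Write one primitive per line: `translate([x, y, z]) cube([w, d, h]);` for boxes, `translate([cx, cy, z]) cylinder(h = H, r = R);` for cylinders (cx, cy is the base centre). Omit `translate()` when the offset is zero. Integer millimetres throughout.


translate([520, 322, 0]) cylinder(h = 3928, r = 177);


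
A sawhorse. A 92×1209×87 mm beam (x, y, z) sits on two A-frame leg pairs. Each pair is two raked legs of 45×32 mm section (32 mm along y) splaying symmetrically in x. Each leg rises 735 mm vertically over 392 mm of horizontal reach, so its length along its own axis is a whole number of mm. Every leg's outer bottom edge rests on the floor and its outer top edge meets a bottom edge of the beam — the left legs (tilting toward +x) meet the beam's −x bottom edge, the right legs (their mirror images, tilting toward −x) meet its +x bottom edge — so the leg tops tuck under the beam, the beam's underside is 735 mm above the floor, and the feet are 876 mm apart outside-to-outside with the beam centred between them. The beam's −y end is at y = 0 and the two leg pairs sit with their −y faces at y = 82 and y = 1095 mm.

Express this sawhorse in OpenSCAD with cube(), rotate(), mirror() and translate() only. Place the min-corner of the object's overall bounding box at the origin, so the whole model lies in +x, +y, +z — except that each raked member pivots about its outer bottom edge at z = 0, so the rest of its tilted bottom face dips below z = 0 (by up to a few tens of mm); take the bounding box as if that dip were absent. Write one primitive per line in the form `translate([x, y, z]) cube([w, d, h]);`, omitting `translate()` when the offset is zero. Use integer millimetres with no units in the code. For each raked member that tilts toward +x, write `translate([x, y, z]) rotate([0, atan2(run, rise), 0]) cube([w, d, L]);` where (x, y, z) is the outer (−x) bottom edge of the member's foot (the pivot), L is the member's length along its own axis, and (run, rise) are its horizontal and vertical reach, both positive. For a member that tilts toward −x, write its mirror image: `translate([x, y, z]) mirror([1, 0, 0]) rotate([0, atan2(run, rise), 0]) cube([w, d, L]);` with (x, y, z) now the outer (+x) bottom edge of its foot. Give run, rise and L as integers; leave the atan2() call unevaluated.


translate([392, 0, 735]) cube([92, 1209, 87]);
translate([0, 82, 0]) rotate([0, atan2(392, 735), 0]) cube([45, 32, 833]);
translate([876, 82, 0]) mirror([1, 0, 0]) rotate([0, atan2(392, 735), 0]) cube([45, 32, 833]);
translate([0, 1095, 0]) rotate([0, atan2(392, 735), 0]) cube([45, 32, 833]);
translate([876, 1095, 0]) mirror([1, 0, 0]) rotate([0, atan2(392, 735), 0]) cube([45, 32, 833]);
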